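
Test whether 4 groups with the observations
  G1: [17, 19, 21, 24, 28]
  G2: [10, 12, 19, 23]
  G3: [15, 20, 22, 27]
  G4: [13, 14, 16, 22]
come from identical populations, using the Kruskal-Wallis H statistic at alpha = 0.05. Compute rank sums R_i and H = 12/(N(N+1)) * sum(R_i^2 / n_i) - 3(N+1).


Step 1: Combine all N = 17 observations and assign midranks.
sorted (value, group, rank): (10,G2,1), (12,G2,2), (13,G4,3), (14,G4,4), (15,G3,5), (16,G4,6), (17,G1,7), (19,G1,8.5), (19,G2,8.5), (20,G3,10), (21,G1,11), (22,G3,12.5), (22,G4,12.5), (23,G2,14), (24,G1,15), (27,G3,16), (28,G1,17)
Step 2: Sum ranks within each group.
R_1 = 58.5 (n_1 = 5)
R_2 = 25.5 (n_2 = 4)
R_3 = 43.5 (n_3 = 4)
R_4 = 25.5 (n_4 = 4)
Step 3: H = 12/(N(N+1)) * sum(R_i^2/n_i) - 3(N+1)
     = 12/(17*18) * (58.5^2/5 + 25.5^2/4 + 43.5^2/4 + 25.5^2/4) - 3*18
     = 0.039216 * 1482.64 - 54
     = 4.142647.
Step 4: Ties present; correction factor C = 1 - 12/(17^3 - 17) = 0.997549. Corrected H = 4.142647 / 0.997549 = 4.152826.
Step 5: Under H0, H ~ chi^2(3); p-value = 0.245428.
Step 6: alpha = 0.05. fail to reject H0.

H = 4.1528, df = 3, p = 0.245428, fail to reject H0.


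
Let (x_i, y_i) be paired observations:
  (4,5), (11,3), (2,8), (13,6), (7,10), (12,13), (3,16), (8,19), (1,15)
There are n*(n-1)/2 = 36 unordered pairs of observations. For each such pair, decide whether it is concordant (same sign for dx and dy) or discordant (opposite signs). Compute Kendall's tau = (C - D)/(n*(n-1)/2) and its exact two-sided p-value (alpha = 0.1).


Step 1: Enumerate the 36 unordered pairs (i,j) with i<j and classify each by sign(x_j-x_i) * sign(y_j-y_i).
  (1,2):dx=+7,dy=-2->D; (1,3):dx=-2,dy=+3->D; (1,4):dx=+9,dy=+1->C; (1,5):dx=+3,dy=+5->C
  (1,6):dx=+8,dy=+8->C; (1,7):dx=-1,dy=+11->D; (1,8):dx=+4,dy=+14->C; (1,9):dx=-3,dy=+10->D
  (2,3):dx=-9,dy=+5->D; (2,4):dx=+2,dy=+3->C; (2,5):dx=-4,dy=+7->D; (2,6):dx=+1,dy=+10->C
  (2,7):dx=-8,dy=+13->D; (2,8):dx=-3,dy=+16->D; (2,9):dx=-10,dy=+12->D; (3,4):dx=+11,dy=-2->D
  (3,5):dx=+5,dy=+2->C; (3,6):dx=+10,dy=+5->C; (3,7):dx=+1,dy=+8->C; (3,8):dx=+6,dy=+11->C
  (3,9):dx=-1,dy=+7->D; (4,5):dx=-6,dy=+4->D; (4,6):dx=-1,dy=+7->D; (4,7):dx=-10,dy=+10->D
  (4,8):dx=-5,dy=+13->D; (4,9):dx=-12,dy=+9->D; (5,6):dx=+5,dy=+3->C; (5,7):dx=-4,dy=+6->D
  (5,8):dx=+1,dy=+9->C; (5,9):dx=-6,dy=+5->D; (6,7):dx=-9,dy=+3->D; (6,8):dx=-4,dy=+6->D
  (6,9):dx=-11,dy=+2->D; (7,8):dx=+5,dy=+3->C; (7,9):dx=-2,dy=-1->C; (8,9):dx=-7,dy=-4->C
Step 2: C = 15, D = 21, total pairs = 36.
Step 3: tau = (C - D)/(n(n-1)/2) = (15 - 21)/36 = -0.166667.
Step 4: Exact two-sided p-value (enumerate n! = 362880 permutations of y under H0): p = 0.612202.
Step 5: alpha = 0.1. fail to reject H0.

tau_b = -0.1667 (C=15, D=21), p = 0.612202, fail to reject H0.


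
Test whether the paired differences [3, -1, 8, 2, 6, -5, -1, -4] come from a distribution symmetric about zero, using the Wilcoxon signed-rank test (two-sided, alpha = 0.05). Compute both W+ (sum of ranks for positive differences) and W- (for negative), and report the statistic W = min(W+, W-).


Step 1: Drop any zero differences (none here) and take |d_i|.
|d| = [3, 1, 8, 2, 6, 5, 1, 4]
Step 2: Midrank |d_i| (ties get averaged ranks).
ranks: |3|->4, |1|->1.5, |8|->8, |2|->3, |6|->7, |5|->6, |1|->1.5, |4|->5
Step 3: Attach original signs; sum ranks with positive sign and with negative sign.
W+ = 4 + 8 + 3 + 7 = 22
W- = 1.5 + 6 + 1.5 + 5 = 14
(Check: W+ + W- = 36 should equal n(n+1)/2 = 36.)
Step 4: Test statistic W = min(W+, W-) = 14.
Step 5: Ties in |d|, so use the tie-corrected normal approximation.
        E[W] = n(n+1)/4 = 8*9/4 = 18.
        Tie groups: |d|=1 (t=2); sum(t^3 - t) = 6.
        Var[W] = n(n+1)(2n+1)/24 - sum(t^3-t)/48 = 1224/24 - 6/48 = 50.875.
        z = (W - E[W]) / sqrt(Var[W]) = (14 - 18) / 7.1327 = -0.5608.
        Two-sided p = 2*Phi(z) = 0.574934.
Step 6: alpha = 0.05. fail to reject H0.

W+ = 22, W- = 14, W = min = 14, p = 0.574934, fail to reject H0.


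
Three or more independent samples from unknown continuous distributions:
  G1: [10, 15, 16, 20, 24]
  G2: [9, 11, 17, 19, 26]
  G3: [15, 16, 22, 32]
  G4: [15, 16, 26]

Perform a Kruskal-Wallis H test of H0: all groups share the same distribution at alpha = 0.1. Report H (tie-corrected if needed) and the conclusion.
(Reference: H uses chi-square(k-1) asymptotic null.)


Step 1: Combine all N = 17 observations and assign midranks.
sorted (value, group, rank): (9,G2,1), (10,G1,2), (11,G2,3), (15,G1,5), (15,G3,5), (15,G4,5), (16,G1,8), (16,G3,8), (16,G4,8), (17,G2,10), (19,G2,11), (20,G1,12), (22,G3,13), (24,G1,14), (26,G2,15.5), (26,G4,15.5), (32,G3,17)
Step 2: Sum ranks within each group.
R_1 = 41 (n_1 = 5)
R_2 = 40.5 (n_2 = 5)
R_3 = 43 (n_3 = 4)
R_4 = 28.5 (n_4 = 3)
Step 3: H = 12/(N(N+1)) * sum(R_i^2/n_i) - 3(N+1)
     = 12/(17*18) * (41^2/5 + 40.5^2/5 + 43^2/4 + 28.5^2/3) - 3*18
     = 0.039216 * 1397.25 - 54
     = 0.794118.
Step 4: Ties present; correction factor C = 1 - 54/(17^3 - 17) = 0.988971. Corrected H = 0.794118 / 0.988971 = 0.802974.
Step 5: Under H0, H ~ chi^2(3); p-value = 0.848756.
Step 6: alpha = 0.1. fail to reject H0.

H = 0.8030, df = 3, p = 0.848756, fail to reject H0.


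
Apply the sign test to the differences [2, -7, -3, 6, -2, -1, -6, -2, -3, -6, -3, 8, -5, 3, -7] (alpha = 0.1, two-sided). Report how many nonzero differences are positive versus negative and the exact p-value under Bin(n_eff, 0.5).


Step 1: Discard zero differences. Original n = 15; n_eff = number of nonzero differences = 15.
Nonzero differences (with sign): +2, -7, -3, +6, -2, -1, -6, -2, -3, -6, -3, +8, -5, +3, -7
Step 2: Count signs: positive = 4, negative = 11.
Step 3: Under H0: P(positive) = 0.5, so the number of positives S ~ Bin(15, 0.5).
Step 4: Two-sided exact p-value = sum of Bin(15,0.5) probabilities at or below the observed probability = 0.118469.
Step 5: alpha = 0.1. fail to reject H0.

n_eff = 15, pos = 4, neg = 11, p = 0.118469, fail to reject H0.


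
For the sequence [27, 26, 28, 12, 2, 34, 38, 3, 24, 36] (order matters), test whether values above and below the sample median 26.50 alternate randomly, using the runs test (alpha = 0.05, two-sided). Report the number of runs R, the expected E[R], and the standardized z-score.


Step 1: Compute median = 26.50; label A = above, B = below.
Labels in order: ABABBAABBA  (n_A = 5, n_B = 5)
Step 2: Count runs R = 7.
Step 3: Under H0 (random ordering), E[R] = 2*n_A*n_B/(n_A+n_B) + 1 = 2*5*5/10 + 1 = 6.0000.
        Var[R] = 2*n_A*n_B*(2*n_A*n_B - n_A - n_B) / ((n_A+n_B)^2 * (n_A+n_B-1)) = 2000/900 = 2.2222.
        SD[R] = 1.4907.
Step 4: Continuity-corrected z = (R - 0.5 - E[R]) / SD[R] = (7 - 0.5 - 6.0000) / 1.4907 = 0.3354.
Step 5: Two-sided p-value via normal approximation = 2*(1 - Phi(|z|)) = 0.737316.
Step 6: alpha = 0.05. fail to reject H0.

R = 7, z = 0.3354, p = 0.737316, fail to reject H0.


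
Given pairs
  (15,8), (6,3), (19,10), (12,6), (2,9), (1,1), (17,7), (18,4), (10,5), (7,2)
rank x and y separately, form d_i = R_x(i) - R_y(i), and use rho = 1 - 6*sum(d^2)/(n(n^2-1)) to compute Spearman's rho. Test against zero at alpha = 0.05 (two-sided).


Step 1: Rank x and y separately (midranks; no ties here).
rank(x): 15->7, 6->3, 19->10, 12->6, 2->2, 1->1, 17->8, 18->9, 10->5, 7->4
rank(y): 8->8, 3->3, 10->10, 6->6, 9->9, 1->1, 7->7, 4->4, 5->5, 2->2
Step 2: d_i = R_x(i) - R_y(i); compute d_i^2.
  (7-8)^2=1, (3-3)^2=0, (10-10)^2=0, (6-6)^2=0, (2-9)^2=49, (1-1)^2=0, (8-7)^2=1, (9-4)^2=25, (5-5)^2=0, (4-2)^2=4
sum(d^2) = 80.
Step 3: rho = 1 - 6*80 / (10*(10^2 - 1)) = 1 - 480/990 = 0.515152.
Step 4: Under H0, t = rho * sqrt((n-2)/(1-rho^2)) = 1.7000 ~ t(8).
Step 5: Two-sided p-value from the t-distribution with 8 df = 0.127553.
Step 6: alpha = 0.05. fail to reject H0.

rho = 0.5152, p = 0.127553, fail to reject H0 at alpha = 0.05.


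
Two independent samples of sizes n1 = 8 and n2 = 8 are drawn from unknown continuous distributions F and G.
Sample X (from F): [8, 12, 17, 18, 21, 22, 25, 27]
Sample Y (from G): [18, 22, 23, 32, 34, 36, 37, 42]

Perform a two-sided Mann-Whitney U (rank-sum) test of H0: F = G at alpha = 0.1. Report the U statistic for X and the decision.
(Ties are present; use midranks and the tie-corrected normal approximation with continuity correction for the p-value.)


Step 1: Combine and sort all 16 observations; assign midranks.
sorted (value, group): (8,X), (12,X), (17,X), (18,X), (18,Y), (21,X), (22,X), (22,Y), (23,Y), (25,X), (27,X), (32,Y), (34,Y), (36,Y), (37,Y), (42,Y)
ranks: 8->1, 12->2, 17->3, 18->4.5, 18->4.5, 21->6, 22->7.5, 22->7.5, 23->9, 25->10, 27->11, 32->12, 34->13, 36->14, 37->15, 42->16
Step 2: Rank sum for X: R1 = 1 + 2 + 3 + 4.5 + 6 + 7.5 + 10 + 11 = 45.
Step 3: U_X = R1 - n1(n1+1)/2 = 45 - 8*9/2 = 45 - 36 = 9.
       U_Y = n1*n2 - U_X = 64 - 9 = 55.
Step 4: Ties are present, so use the tie-corrected normal approximation (with continuity correction) for the p-value.
Step 5: p-value = 0.017959; compare to alpha = 0.1. reject H0.

U_X = 9, p = 0.017959, reject H0 at alpha = 0.1.


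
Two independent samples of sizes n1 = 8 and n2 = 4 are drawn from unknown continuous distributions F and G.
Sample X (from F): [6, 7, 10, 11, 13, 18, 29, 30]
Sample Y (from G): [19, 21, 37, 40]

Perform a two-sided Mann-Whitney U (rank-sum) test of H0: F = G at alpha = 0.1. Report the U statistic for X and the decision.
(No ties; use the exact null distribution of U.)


Step 1: Combine and sort all 12 observations; assign midranks.
sorted (value, group): (6,X), (7,X), (10,X), (11,X), (13,X), (18,X), (19,Y), (21,Y), (29,X), (30,X), (37,Y), (40,Y)
ranks: 6->1, 7->2, 10->3, 11->4, 13->5, 18->6, 19->7, 21->8, 29->9, 30->10, 37->11, 40->12
Step 2: Rank sum for X: R1 = 1 + 2 + 3 + 4 + 5 + 6 + 9 + 10 = 40.
Step 3: U_X = R1 - n1(n1+1)/2 = 40 - 8*9/2 = 40 - 36 = 4.
       U_Y = n1*n2 - U_X = 32 - 4 = 28.
Step 4: No ties, so the exact null distribution of U (based on enumerating the C(12,8) = 495 equally likely rank assignments) gives the two-sided p-value.
Step 5: p-value = 0.048485; compare to alpha = 0.1. reject H0.

U_X = 4, p = 0.048485, reject H0 at alpha = 0.1.


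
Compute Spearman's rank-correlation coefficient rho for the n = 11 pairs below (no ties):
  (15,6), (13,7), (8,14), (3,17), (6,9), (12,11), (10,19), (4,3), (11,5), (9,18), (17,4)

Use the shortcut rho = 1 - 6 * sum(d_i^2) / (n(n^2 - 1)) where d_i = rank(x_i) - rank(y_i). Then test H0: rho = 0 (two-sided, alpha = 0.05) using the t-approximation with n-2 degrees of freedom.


Step 1: Rank x and y separately (midranks; no ties here).
rank(x): 15->10, 13->9, 8->4, 3->1, 6->3, 12->8, 10->6, 4->2, 11->7, 9->5, 17->11
rank(y): 6->4, 7->5, 14->8, 17->9, 9->6, 11->7, 19->11, 3->1, 5->3, 18->10, 4->2
Step 2: d_i = R_x(i) - R_y(i); compute d_i^2.
  (10-4)^2=36, (9-5)^2=16, (4-8)^2=16, (1-9)^2=64, (3-6)^2=9, (8-7)^2=1, (6-11)^2=25, (2-1)^2=1, (7-3)^2=16, (5-10)^2=25, (11-2)^2=81
sum(d^2) = 290.
Step 3: rho = 1 - 6*290 / (11*(11^2 - 1)) = 1 - 1740/1320 = -0.318182.
Step 4: Under H0, t = rho * sqrt((n-2)/(1-rho^2)) = -1.0069 ~ t(9).
Step 5: Two-sided p-value from the t-distribution with 9 df = 0.340298.
Step 6: alpha = 0.05. fail to reject H0.

rho = -0.3182, p = 0.340298, fail to reject H0 at alpha = 0.05.


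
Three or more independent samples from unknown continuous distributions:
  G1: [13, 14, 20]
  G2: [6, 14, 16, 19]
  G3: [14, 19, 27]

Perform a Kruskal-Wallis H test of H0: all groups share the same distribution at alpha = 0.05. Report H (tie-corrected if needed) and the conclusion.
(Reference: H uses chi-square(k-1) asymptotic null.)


Step 1: Combine all N = 10 observations and assign midranks.
sorted (value, group, rank): (6,G2,1), (13,G1,2), (14,G1,4), (14,G2,4), (14,G3,4), (16,G2,6), (19,G2,7.5), (19,G3,7.5), (20,G1,9), (27,G3,10)
Step 2: Sum ranks within each group.
R_1 = 15 (n_1 = 3)
R_2 = 18.5 (n_2 = 4)
R_3 = 21.5 (n_3 = 3)
Step 3: H = 12/(N(N+1)) * sum(R_i^2/n_i) - 3(N+1)
     = 12/(10*11) * (15^2/3 + 18.5^2/4 + 21.5^2/3) - 3*11
     = 0.109091 * 314.646 - 33
     = 1.325000.
Step 4: Ties present; correction factor C = 1 - 30/(10^3 - 10) = 0.969697. Corrected H = 1.325000 / 0.969697 = 1.366406.
Step 5: Under H0, H ~ chi^2(2); p-value = 0.504997.
Step 6: alpha = 0.05. fail to reject H0.

H = 1.3664, df = 2, p = 0.504997, fail to reject H0.


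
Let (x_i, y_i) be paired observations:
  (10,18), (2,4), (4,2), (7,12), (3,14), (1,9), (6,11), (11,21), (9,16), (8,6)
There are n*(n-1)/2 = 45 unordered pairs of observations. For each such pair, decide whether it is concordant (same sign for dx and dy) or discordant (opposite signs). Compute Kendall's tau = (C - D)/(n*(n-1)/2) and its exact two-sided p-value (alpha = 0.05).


Step 1: Enumerate the 45 unordered pairs (i,j) with i<j and classify each by sign(x_j-x_i) * sign(y_j-y_i).
  (1,2):dx=-8,dy=-14->C; (1,3):dx=-6,dy=-16->C; (1,4):dx=-3,dy=-6->C; (1,5):dx=-7,dy=-4->C
  (1,6):dx=-9,dy=-9->C; (1,7):dx=-4,dy=-7->C; (1,8):dx=+1,dy=+3->C; (1,9):dx=-1,dy=-2->C
  (1,10):dx=-2,dy=-12->C; (2,3):dx=+2,dy=-2->D; (2,4):dx=+5,dy=+8->C; (2,5):dx=+1,dy=+10->C
  (2,6):dx=-1,dy=+5->D; (2,7):dx=+4,dy=+7->C; (2,8):dx=+9,dy=+17->C; (2,9):dx=+7,dy=+12->C
  (2,10):dx=+6,dy=+2->C; (3,4):dx=+3,dy=+10->C; (3,5):dx=-1,dy=+12->D; (3,6):dx=-3,dy=+7->D
  (3,7):dx=+2,dy=+9->C; (3,8):dx=+7,dy=+19->C; (3,9):dx=+5,dy=+14->C; (3,10):dx=+4,dy=+4->C
  (4,5):dx=-4,dy=+2->D; (4,6):dx=-6,dy=-3->C; (4,7):dx=-1,dy=-1->C; (4,8):dx=+4,dy=+9->C
  (4,9):dx=+2,dy=+4->C; (4,10):dx=+1,dy=-6->D; (5,6):dx=-2,dy=-5->C; (5,7):dx=+3,dy=-3->D
  (5,8):dx=+8,dy=+7->C; (5,9):dx=+6,dy=+2->C; (5,10):dx=+5,dy=-8->D; (6,7):dx=+5,dy=+2->C
  (6,8):dx=+10,dy=+12->C; (6,9):dx=+8,dy=+7->C; (6,10):dx=+7,dy=-3->D; (7,8):dx=+5,dy=+10->C
  (7,9):dx=+3,dy=+5->C; (7,10):dx=+2,dy=-5->D; (8,9):dx=-2,dy=-5->C; (8,10):dx=-3,dy=-15->C
  (9,10):dx=-1,dy=-10->C
Step 2: C = 35, D = 10, total pairs = 45.
Step 3: tau = (C - D)/(n(n-1)/2) = (35 - 10)/45 = 0.555556.
Step 4: Exact two-sided p-value (enumerate n! = 3628800 permutations of y under H0): p = 0.028609.
Step 5: alpha = 0.05. reject H0.

tau_b = 0.5556 (C=35, D=10), p = 0.028609, reject H0.


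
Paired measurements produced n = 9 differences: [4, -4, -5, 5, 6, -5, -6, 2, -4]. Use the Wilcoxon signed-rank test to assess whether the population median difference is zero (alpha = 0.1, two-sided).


Step 1: Drop any zero differences (none here) and take |d_i|.
|d| = [4, 4, 5, 5, 6, 5, 6, 2, 4]
Step 2: Midrank |d_i| (ties get averaged ranks).
ranks: |4|->3, |4|->3, |5|->6, |5|->6, |6|->8.5, |5|->6, |6|->8.5, |2|->1, |4|->3
Step 3: Attach original signs; sum ranks with positive sign and with negative sign.
W+ = 3 + 6 + 8.5 + 1 = 18.5
W- = 3 + 6 + 6 + 8.5 + 3 = 26.5
(Check: W+ + W- = 45 should equal n(n+1)/2 = 45.)
Step 4: Test statistic W = min(W+, W-) = 18.5.
Step 5: Ties in |d|, so use the tie-corrected normal approximation.
        E[W] = n(n+1)/4 = 9*10/4 = 22.5.
        Tie groups: |d|=4 (t=3), |d|=5 (t=3), |d|=6 (t=2); sum(t^3 - t) = 54.
        Var[W] = n(n+1)(2n+1)/24 - sum(t^3-t)/48 = 1710/24 - 54/48 = 70.125.
        z = (W - E[W]) / sqrt(Var[W]) = (18.5 - 22.5) / 8.3741 = -0.4777.
        Two-sided p = 2*Phi(z) = 0.632889.
Step 6: alpha = 0.1. fail to reject H0.

W+ = 18.5, W- = 26.5, W = min = 18.5, p = 0.632889, fail to reject H0.


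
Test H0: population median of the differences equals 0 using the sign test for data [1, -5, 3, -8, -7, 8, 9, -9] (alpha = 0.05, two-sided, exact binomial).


Step 1: Discard zero differences. Original n = 8; n_eff = number of nonzero differences = 8.
Nonzero differences (with sign): +1, -5, +3, -8, -7, +8, +9, -9
Step 2: Count signs: positive = 4, negative = 4.
Step 3: Under H0: P(positive) = 0.5, so the number of positives S ~ Bin(8, 0.5).
Step 4: Two-sided exact p-value = sum of Bin(8,0.5) probabilities at or below the observed probability = 1.000000.
Step 5: alpha = 0.05. fail to reject H0.

n_eff = 8, pos = 4, neg = 4, p = 1.000000, fail to reject H0.


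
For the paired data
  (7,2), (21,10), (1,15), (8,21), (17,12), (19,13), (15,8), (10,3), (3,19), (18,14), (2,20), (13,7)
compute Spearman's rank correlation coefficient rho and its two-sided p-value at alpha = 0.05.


Step 1: Rank x and y separately (midranks; no ties here).
rank(x): 7->4, 21->12, 1->1, 8->5, 17->9, 19->11, 15->8, 10->6, 3->3, 18->10, 2->2, 13->7
rank(y): 2->1, 10->5, 15->9, 21->12, 12->6, 13->7, 8->4, 3->2, 19->10, 14->8, 20->11, 7->3
Step 2: d_i = R_x(i) - R_y(i); compute d_i^2.
  (4-1)^2=9, (12-5)^2=49, (1-9)^2=64, (5-12)^2=49, (9-6)^2=9, (11-7)^2=16, (8-4)^2=16, (6-2)^2=16, (3-10)^2=49, (10-8)^2=4, (2-11)^2=81, (7-3)^2=16
sum(d^2) = 378.
Step 3: rho = 1 - 6*378 / (12*(12^2 - 1)) = 1 - 2268/1716 = -0.321678.
Step 4: Under H0, t = rho * sqrt((n-2)/(1-rho^2)) = -1.0743 ~ t(10).
Step 5: Two-sided p-value from the t-distribution with 10 df = 0.307910.
Step 6: alpha = 0.05. fail to reject H0.

rho = -0.3217, p = 0.307910, fail to reject H0 at alpha = 0.05.


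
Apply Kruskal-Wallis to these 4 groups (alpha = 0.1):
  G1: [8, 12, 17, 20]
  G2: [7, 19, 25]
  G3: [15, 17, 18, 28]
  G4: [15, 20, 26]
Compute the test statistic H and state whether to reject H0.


Step 1: Combine all N = 14 observations and assign midranks.
sorted (value, group, rank): (7,G2,1), (8,G1,2), (12,G1,3), (15,G3,4.5), (15,G4,4.5), (17,G1,6.5), (17,G3,6.5), (18,G3,8), (19,G2,9), (20,G1,10.5), (20,G4,10.5), (25,G2,12), (26,G4,13), (28,G3,14)
Step 2: Sum ranks within each group.
R_1 = 22 (n_1 = 4)
R_2 = 22 (n_2 = 3)
R_3 = 33 (n_3 = 4)
R_4 = 28 (n_4 = 3)
Step 3: H = 12/(N(N+1)) * sum(R_i^2/n_i) - 3(N+1)
     = 12/(14*15) * (22^2/4 + 22^2/3 + 33^2/4 + 28^2/3) - 3*15
     = 0.057143 * 815.917 - 45
     = 1.623810.
Step 4: Ties present; correction factor C = 1 - 18/(14^3 - 14) = 0.993407. Corrected H = 1.623810 / 0.993407 = 1.634587.
Step 5: Under H0, H ~ chi^2(3); p-value = 0.651573.
Step 6: alpha = 0.1. fail to reject H0.

H = 1.6346, df = 3, p = 0.651573, fail to reject H0.


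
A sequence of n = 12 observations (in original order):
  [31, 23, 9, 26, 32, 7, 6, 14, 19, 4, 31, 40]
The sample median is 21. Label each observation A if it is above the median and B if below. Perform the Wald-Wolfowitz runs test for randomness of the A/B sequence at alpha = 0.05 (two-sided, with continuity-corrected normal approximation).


Step 1: Compute median = 21; label A = above, B = below.
Labels in order: AABAABBBBBAA  (n_A = 6, n_B = 6)
Step 2: Count runs R = 5.
Step 3: Under H0 (random ordering), E[R] = 2*n_A*n_B/(n_A+n_B) + 1 = 2*6*6/12 + 1 = 7.0000.
        Var[R] = 2*n_A*n_B*(2*n_A*n_B - n_A - n_B) / ((n_A+n_B)^2 * (n_A+n_B-1)) = 4320/1584 = 2.7273.
        SD[R] = 1.6514.
Step 4: Continuity-corrected z = (R + 0.5 - E[R]) / SD[R] = (5 + 0.5 - 7.0000) / 1.6514 = -0.9083.
Step 5: Two-sided p-value via normal approximation = 2*(1 - Phi(|z|)) = 0.363722.
Step 6: alpha = 0.05. fail to reject H0.

R = 5, z = -0.9083, p = 0.363722, fail to reject H0.


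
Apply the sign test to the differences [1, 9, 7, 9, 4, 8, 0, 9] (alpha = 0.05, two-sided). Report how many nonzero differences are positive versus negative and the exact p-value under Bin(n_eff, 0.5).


Step 1: Discard zero differences. Original n = 8; n_eff = number of nonzero differences = 7.
Nonzero differences (with sign): +1, +9, +7, +9, +4, +8, +9
Step 2: Count signs: positive = 7, negative = 0.
Step 3: Under H0: P(positive) = 0.5, so the number of positives S ~ Bin(7, 0.5).
Step 4: Two-sided exact p-value = sum of Bin(7,0.5) probabilities at or below the observed probability = 0.015625.
Step 5: alpha = 0.05. reject H0.

n_eff = 7, pos = 7, neg = 0, p = 0.015625, reject H0.


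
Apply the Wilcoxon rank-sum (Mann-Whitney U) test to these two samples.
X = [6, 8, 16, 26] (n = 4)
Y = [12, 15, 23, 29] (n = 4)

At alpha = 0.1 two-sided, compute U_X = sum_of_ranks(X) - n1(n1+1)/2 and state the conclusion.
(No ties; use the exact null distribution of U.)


Step 1: Combine and sort all 8 observations; assign midranks.
sorted (value, group): (6,X), (8,X), (12,Y), (15,Y), (16,X), (23,Y), (26,X), (29,Y)
ranks: 6->1, 8->2, 12->3, 15->4, 16->5, 23->6, 26->7, 29->8
Step 2: Rank sum for X: R1 = 1 + 2 + 5 + 7 = 15.
Step 3: U_X = R1 - n1(n1+1)/2 = 15 - 4*5/2 = 15 - 10 = 5.
       U_Y = n1*n2 - U_X = 16 - 5 = 11.
Step 4: No ties, so the exact null distribution of U (based on enumerating the C(8,4) = 70 equally likely rank assignments) gives the two-sided p-value.
Step 5: p-value = 0.485714; compare to alpha = 0.1. fail to reject H0.

U_X = 5, p = 0.485714, fail to reject H0 at alpha = 0.1.


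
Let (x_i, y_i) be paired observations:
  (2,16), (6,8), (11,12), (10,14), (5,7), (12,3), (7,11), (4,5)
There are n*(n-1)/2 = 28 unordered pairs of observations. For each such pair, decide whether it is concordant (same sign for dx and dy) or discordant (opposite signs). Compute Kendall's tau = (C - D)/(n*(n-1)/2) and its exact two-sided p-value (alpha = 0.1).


Step 1: Enumerate the 28 unordered pairs (i,j) with i<j and classify each by sign(x_j-x_i) * sign(y_j-y_i).
  (1,2):dx=+4,dy=-8->D; (1,3):dx=+9,dy=-4->D; (1,4):dx=+8,dy=-2->D; (1,5):dx=+3,dy=-9->D
  (1,6):dx=+10,dy=-13->D; (1,7):dx=+5,dy=-5->D; (1,8):dx=+2,dy=-11->D; (2,3):dx=+5,dy=+4->C
  (2,4):dx=+4,dy=+6->C; (2,5):dx=-1,dy=-1->C; (2,6):dx=+6,dy=-5->D; (2,7):dx=+1,dy=+3->C
  (2,8):dx=-2,dy=-3->C; (3,4):dx=-1,dy=+2->D; (3,5):dx=-6,dy=-5->C; (3,6):dx=+1,dy=-9->D
  (3,7):dx=-4,dy=-1->C; (3,8):dx=-7,dy=-7->C; (4,5):dx=-5,dy=-7->C; (4,6):dx=+2,dy=-11->D
  (4,7):dx=-3,dy=-3->C; (4,8):dx=-6,dy=-9->C; (5,6):dx=+7,dy=-4->D; (5,7):dx=+2,dy=+4->C
  (5,8):dx=-1,dy=-2->C; (6,7):dx=-5,dy=+8->D; (6,8):dx=-8,dy=+2->D; (7,8):dx=-3,dy=-6->C
Step 2: C = 14, D = 14, total pairs = 28.
Step 3: tau = (C - D)/(n(n-1)/2) = (14 - 14)/28 = 0.000000.
Step 4: Exact two-sided p-value (enumerate n! = 40320 permutations of y under H0): p = 1.000000.
Step 5: alpha = 0.1. fail to reject H0.

tau_b = 0.0000 (C=14, D=14), p = 1.000000, fail to reject H0.


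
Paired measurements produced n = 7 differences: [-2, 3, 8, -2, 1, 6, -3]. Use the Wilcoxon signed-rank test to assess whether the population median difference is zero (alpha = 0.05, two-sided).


Step 1: Drop any zero differences (none here) and take |d_i|.
|d| = [2, 3, 8, 2, 1, 6, 3]
Step 2: Midrank |d_i| (ties get averaged ranks).
ranks: |2|->2.5, |3|->4.5, |8|->7, |2|->2.5, |1|->1, |6|->6, |3|->4.5
Step 3: Attach original signs; sum ranks with positive sign and with negative sign.
W+ = 4.5 + 7 + 1 + 6 = 18.5
W- = 2.5 + 2.5 + 4.5 = 9.5
(Check: W+ + W- = 28 should equal n(n+1)/2 = 28.)
Step 4: Test statistic W = min(W+, W-) = 9.5.
Step 5: Ties in |d|, so use the tie-corrected normal approximation.
        E[W] = n(n+1)/4 = 7*8/4 = 14.
        Tie groups: |d|=2 (t=2), |d|=3 (t=2); sum(t^3 - t) = 12.
        Var[W] = n(n+1)(2n+1)/24 - sum(t^3-t)/48 = 840/24 - 12/48 = 34.75.
        z = (W - E[W]) / sqrt(Var[W]) = (9.5 - 14) / 5.8949 = -0.7634.
        Two-sided p = 2*Phi(z) = 0.445243.
Step 6: alpha = 0.05. fail to reject H0.

W+ = 18.5, W- = 9.5, W = min = 9.5, p = 0.445243, fail to reject H0.


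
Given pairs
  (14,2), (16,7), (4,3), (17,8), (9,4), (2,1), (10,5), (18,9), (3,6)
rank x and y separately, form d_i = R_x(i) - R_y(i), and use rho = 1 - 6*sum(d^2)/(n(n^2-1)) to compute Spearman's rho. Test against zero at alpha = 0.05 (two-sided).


Step 1: Rank x and y separately (midranks; no ties here).
rank(x): 14->6, 16->7, 4->3, 17->8, 9->4, 2->1, 10->5, 18->9, 3->2
rank(y): 2->2, 7->7, 3->3, 8->8, 4->4, 1->1, 5->5, 9->9, 6->6
Step 2: d_i = R_x(i) - R_y(i); compute d_i^2.
  (6-2)^2=16, (7-7)^2=0, (3-3)^2=0, (8-8)^2=0, (4-4)^2=0, (1-1)^2=0, (5-5)^2=0, (9-9)^2=0, (2-6)^2=16
sum(d^2) = 32.
Step 3: rho = 1 - 6*32 / (9*(9^2 - 1)) = 1 - 192/720 = 0.733333.
Step 4: Under H0, t = rho * sqrt((n-2)/(1-rho^2)) = 2.8538 ~ t(7).
Step 5: Two-sided p-value from the t-distribution with 7 df = 0.024554.
Step 6: alpha = 0.05. reject H0.

rho = 0.7333, p = 0.024554, reject H0 at alpha = 0.05.


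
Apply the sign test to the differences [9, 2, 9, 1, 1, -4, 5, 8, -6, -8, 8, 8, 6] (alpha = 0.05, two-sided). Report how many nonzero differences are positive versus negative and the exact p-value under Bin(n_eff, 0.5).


Step 1: Discard zero differences. Original n = 13; n_eff = number of nonzero differences = 13.
Nonzero differences (with sign): +9, +2, +9, +1, +1, -4, +5, +8, -6, -8, +8, +8, +6
Step 2: Count signs: positive = 10, negative = 3.
Step 3: Under H0: P(positive) = 0.5, so the number of positives S ~ Bin(13, 0.5).
Step 4: Two-sided exact p-value = sum of Bin(13,0.5) probabilities at or below the observed probability = 0.092285.
Step 5: alpha = 0.05. fail to reject H0.

n_eff = 13, pos = 10, neg = 3, p = 0.092285, fail to reject H0.


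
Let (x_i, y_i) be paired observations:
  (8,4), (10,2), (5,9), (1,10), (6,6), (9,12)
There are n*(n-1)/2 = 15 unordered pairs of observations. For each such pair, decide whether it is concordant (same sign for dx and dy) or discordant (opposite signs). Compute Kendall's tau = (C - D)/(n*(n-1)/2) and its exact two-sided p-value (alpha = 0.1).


Step 1: Enumerate the 15 unordered pairs (i,j) with i<j and classify each by sign(x_j-x_i) * sign(y_j-y_i).
  (1,2):dx=+2,dy=-2->D; (1,3):dx=-3,dy=+5->D; (1,4):dx=-7,dy=+6->D; (1,5):dx=-2,dy=+2->D
  (1,6):dx=+1,dy=+8->C; (2,3):dx=-5,dy=+7->D; (2,4):dx=-9,dy=+8->D; (2,5):dx=-4,dy=+4->D
  (2,6):dx=-1,dy=+10->D; (3,4):dx=-4,dy=+1->D; (3,5):dx=+1,dy=-3->D; (3,6):dx=+4,dy=+3->C
  (4,5):dx=+5,dy=-4->D; (4,6):dx=+8,dy=+2->C; (5,6):dx=+3,dy=+6->C
Step 2: C = 4, D = 11, total pairs = 15.
Step 3: tau = (C - D)/(n(n-1)/2) = (4 - 11)/15 = -0.466667.
Step 4: Exact two-sided p-value (enumerate n! = 720 permutations of y under H0): p = 0.272222.
Step 5: alpha = 0.1. fail to reject H0.

tau_b = -0.4667 (C=4, D=11), p = 0.272222, fail to reject H0.


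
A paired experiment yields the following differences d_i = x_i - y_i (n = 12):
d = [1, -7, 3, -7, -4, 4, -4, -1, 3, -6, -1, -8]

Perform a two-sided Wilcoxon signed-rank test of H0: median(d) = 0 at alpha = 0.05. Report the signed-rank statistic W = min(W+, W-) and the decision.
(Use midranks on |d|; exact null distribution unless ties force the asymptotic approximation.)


Step 1: Drop any zero differences (none here) and take |d_i|.
|d| = [1, 7, 3, 7, 4, 4, 4, 1, 3, 6, 1, 8]
Step 2: Midrank |d_i| (ties get averaged ranks).
ranks: |1|->2, |7|->10.5, |3|->4.5, |7|->10.5, |4|->7, |4|->7, |4|->7, |1|->2, |3|->4.5, |6|->9, |1|->2, |8|->12
Step 3: Attach original signs; sum ranks with positive sign and with negative sign.
W+ = 2 + 4.5 + 7 + 4.5 = 18
W- = 10.5 + 10.5 + 7 + 7 + 2 + 9 + 2 + 12 = 60
(Check: W+ + W- = 78 should equal n(n+1)/2 = 78.)
Step 4: Test statistic W = min(W+, W-) = 18.
Step 5: Ties in |d|, so use the tie-corrected normal approximation.
        E[W] = n(n+1)/4 = 12*13/4 = 39.
        Tie groups: |d|=1 (t=3), |d|=3 (t=2), |d|=4 (t=3), |d|=7 (t=2); sum(t^3 - t) = 60.
        Var[W] = n(n+1)(2n+1)/24 - sum(t^3-t)/48 = 3900/24 - 60/48 = 161.25.
        z = (W - E[W]) / sqrt(Var[W]) = (18 - 39) / 12.6984 = -1.6537.
        Two-sided p = 2*Phi(z) = 0.098179.
Step 6: alpha = 0.05. fail to reject H0.

W+ = 18, W- = 60, W = min = 18, p = 0.098179, fail to reject H0.


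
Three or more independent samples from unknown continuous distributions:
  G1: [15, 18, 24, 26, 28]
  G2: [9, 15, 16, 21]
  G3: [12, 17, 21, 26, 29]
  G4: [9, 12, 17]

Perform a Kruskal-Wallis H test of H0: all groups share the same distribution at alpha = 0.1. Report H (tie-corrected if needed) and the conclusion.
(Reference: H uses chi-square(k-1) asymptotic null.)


Step 1: Combine all N = 17 observations and assign midranks.
sorted (value, group, rank): (9,G2,1.5), (9,G4,1.5), (12,G3,3.5), (12,G4,3.5), (15,G1,5.5), (15,G2,5.5), (16,G2,7), (17,G3,8.5), (17,G4,8.5), (18,G1,10), (21,G2,11.5), (21,G3,11.5), (24,G1,13), (26,G1,14.5), (26,G3,14.5), (28,G1,16), (29,G3,17)
Step 2: Sum ranks within each group.
R_1 = 59 (n_1 = 5)
R_2 = 25.5 (n_2 = 4)
R_3 = 55 (n_3 = 5)
R_4 = 13.5 (n_4 = 3)
Step 3: H = 12/(N(N+1)) * sum(R_i^2/n_i) - 3(N+1)
     = 12/(17*18) * (59^2/5 + 25.5^2/4 + 55^2/5 + 13.5^2/3) - 3*18
     = 0.039216 * 1524.51 - 54
     = 5.784804.
Step 4: Ties present; correction factor C = 1 - 36/(17^3 - 17) = 0.992647. Corrected H = 5.784804 / 0.992647 = 5.827654.
Step 5: Under H0, H ~ chi^2(3); p-value = 0.120303.
Step 6: alpha = 0.1. fail to reject H0.

H = 5.8277, df = 3, p = 0.120303, fail to reject H0.


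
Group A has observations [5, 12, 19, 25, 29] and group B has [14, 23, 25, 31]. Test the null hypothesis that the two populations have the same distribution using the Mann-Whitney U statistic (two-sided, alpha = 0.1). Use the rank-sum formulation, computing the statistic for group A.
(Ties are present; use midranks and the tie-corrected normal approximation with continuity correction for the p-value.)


Step 1: Combine and sort all 9 observations; assign midranks.
sorted (value, group): (5,X), (12,X), (14,Y), (19,X), (23,Y), (25,X), (25,Y), (29,X), (31,Y)
ranks: 5->1, 12->2, 14->3, 19->4, 23->5, 25->6.5, 25->6.5, 29->8, 31->9
Step 2: Rank sum for X: R1 = 1 + 2 + 4 + 6.5 + 8 = 21.5.
Step 3: U_X = R1 - n1(n1+1)/2 = 21.5 - 5*6/2 = 21.5 - 15 = 6.5.
       U_Y = n1*n2 - U_X = 20 - 6.5 = 13.5.
Step 4: Ties are present, so use the tie-corrected normal approximation (with continuity correction) for the p-value.
Step 5: p-value = 0.460558; compare to alpha = 0.1. fail to reject H0.

U_X = 6.5, p = 0.460558, fail to reject H0 at alpha = 0.1.


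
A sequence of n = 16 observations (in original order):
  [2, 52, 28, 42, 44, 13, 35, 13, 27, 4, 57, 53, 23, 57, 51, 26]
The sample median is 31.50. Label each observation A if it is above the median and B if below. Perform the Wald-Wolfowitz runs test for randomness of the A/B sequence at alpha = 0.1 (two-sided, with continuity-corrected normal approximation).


Step 1: Compute median = 31.50; label A = above, B = below.
Labels in order: BABAABABBBAABAAB  (n_A = 8, n_B = 8)
Step 2: Count runs R = 11.
Step 3: Under H0 (random ordering), E[R] = 2*n_A*n_B/(n_A+n_B) + 1 = 2*8*8/16 + 1 = 9.0000.
        Var[R] = 2*n_A*n_B*(2*n_A*n_B - n_A - n_B) / ((n_A+n_B)^2 * (n_A+n_B-1)) = 14336/3840 = 3.7333.
        SD[R] = 1.9322.
Step 4: Continuity-corrected z = (R - 0.5 - E[R]) / SD[R] = (11 - 0.5 - 9.0000) / 1.9322 = 0.7763.
Step 5: Two-sided p-value via normal approximation = 2*(1 - Phi(|z|)) = 0.437558.
Step 6: alpha = 0.1. fail to reject H0.

R = 11, z = 0.7763, p = 0.437558, fail to reject H0.


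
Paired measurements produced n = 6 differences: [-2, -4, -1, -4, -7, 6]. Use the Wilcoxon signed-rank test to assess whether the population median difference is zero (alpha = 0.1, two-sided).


Step 1: Drop any zero differences (none here) and take |d_i|.
|d| = [2, 4, 1, 4, 7, 6]
Step 2: Midrank |d_i| (ties get averaged ranks).
ranks: |2|->2, |4|->3.5, |1|->1, |4|->3.5, |7|->6, |6|->5
Step 3: Attach original signs; sum ranks with positive sign and with negative sign.
W+ = 5 = 5
W- = 2 + 3.5 + 1 + 3.5 + 6 = 16
(Check: W+ + W- = 21 should equal n(n+1)/2 = 21.)
Step 4: Test statistic W = min(W+, W-) = 5.
Step 5: Ties in |d|, so use the tie-corrected normal approximation.
        E[W] = n(n+1)/4 = 6*7/4 = 10.5.
        Tie groups: |d|=4 (t=2); sum(t^3 - t) = 6.
        Var[W] = n(n+1)(2n+1)/24 - sum(t^3-t)/48 = 546/24 - 6/48 = 22.625.
        z = (W - E[W]) / sqrt(Var[W]) = (5 - 10.5) / 4.7566 = -1.1563.
        Two-sided p = 2*Phi(z) = 0.247561.
Step 6: alpha = 0.1. fail to reject H0.

W+ = 5, W- = 16, W = min = 5, p = 0.247561, fail to reject H0.


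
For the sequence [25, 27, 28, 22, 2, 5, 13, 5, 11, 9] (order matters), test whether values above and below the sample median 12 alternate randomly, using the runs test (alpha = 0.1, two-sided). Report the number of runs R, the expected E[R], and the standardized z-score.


Step 1: Compute median = 12; label A = above, B = below.
Labels in order: AAAABBABBB  (n_A = 5, n_B = 5)
Step 2: Count runs R = 4.
Step 3: Under H0 (random ordering), E[R] = 2*n_A*n_B/(n_A+n_B) + 1 = 2*5*5/10 + 1 = 6.0000.
        Var[R] = 2*n_A*n_B*(2*n_A*n_B - n_A - n_B) / ((n_A+n_B)^2 * (n_A+n_B-1)) = 2000/900 = 2.2222.
        SD[R] = 1.4907.
Step 4: Continuity-corrected z = (R + 0.5 - E[R]) / SD[R] = (4 + 0.5 - 6.0000) / 1.4907 = -1.0062.
Step 5: Two-sided p-value via normal approximation = 2*(1 - Phi(|z|)) = 0.314305.
Step 6: alpha = 0.1. fail to reject H0.

R = 4, z = -1.0062, p = 0.314305, fail to reject H0.


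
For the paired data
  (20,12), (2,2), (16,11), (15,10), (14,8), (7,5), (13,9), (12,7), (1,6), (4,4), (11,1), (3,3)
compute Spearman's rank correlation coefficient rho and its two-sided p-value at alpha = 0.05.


Step 1: Rank x and y separately (midranks; no ties here).
rank(x): 20->12, 2->2, 16->11, 15->10, 14->9, 7->5, 13->8, 12->7, 1->1, 4->4, 11->6, 3->3
rank(y): 12->12, 2->2, 11->11, 10->10, 8->8, 5->5, 9->9, 7->7, 6->6, 4->4, 1->1, 3->3
Step 2: d_i = R_x(i) - R_y(i); compute d_i^2.
  (12-12)^2=0, (2-2)^2=0, (11-11)^2=0, (10-10)^2=0, (9-8)^2=1, (5-5)^2=0, (8-9)^2=1, (7-7)^2=0, (1-6)^2=25, (4-4)^2=0, (6-1)^2=25, (3-3)^2=0
sum(d^2) = 52.
Step 3: rho = 1 - 6*52 / (12*(12^2 - 1)) = 1 - 312/1716 = 0.818182.
Step 4: Under H0, t = rho * sqrt((n-2)/(1-rho^2)) = 4.5000 ~ t(10).
Step 5: Two-sided p-value from the t-distribution with 10 df = 0.001143.
Step 6: alpha = 0.05. reject H0.

rho = 0.8182, p = 0.001143, reject H0 at alpha = 0.05.


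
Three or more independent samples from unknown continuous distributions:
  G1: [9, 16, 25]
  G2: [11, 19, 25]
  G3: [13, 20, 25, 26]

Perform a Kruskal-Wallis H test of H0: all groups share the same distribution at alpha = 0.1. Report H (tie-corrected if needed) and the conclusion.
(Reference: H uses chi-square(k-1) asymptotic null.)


Step 1: Combine all N = 10 observations and assign midranks.
sorted (value, group, rank): (9,G1,1), (11,G2,2), (13,G3,3), (16,G1,4), (19,G2,5), (20,G3,6), (25,G1,8), (25,G2,8), (25,G3,8), (26,G3,10)
Step 2: Sum ranks within each group.
R_1 = 13 (n_1 = 3)
R_2 = 15 (n_2 = 3)
R_3 = 27 (n_3 = 4)
Step 3: H = 12/(N(N+1)) * sum(R_i^2/n_i) - 3(N+1)
     = 12/(10*11) * (13^2/3 + 15^2/3 + 27^2/4) - 3*11
     = 0.109091 * 313.583 - 33
     = 1.209091.
Step 4: Ties present; correction factor C = 1 - 24/(10^3 - 10) = 0.975758. Corrected H = 1.209091 / 0.975758 = 1.239130.
Step 5: Under H0, H ~ chi^2(2); p-value = 0.538178.
Step 6: alpha = 0.1. fail to reject H0.

H = 1.2391, df = 2, p = 0.538178, fail to reject H0.


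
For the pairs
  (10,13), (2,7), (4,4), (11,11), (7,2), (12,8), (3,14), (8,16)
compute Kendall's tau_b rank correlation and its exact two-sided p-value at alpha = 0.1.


Step 1: Enumerate the 28 unordered pairs (i,j) with i<j and classify each by sign(x_j-x_i) * sign(y_j-y_i).
  (1,2):dx=-8,dy=-6->C; (1,3):dx=-6,dy=-9->C; (1,4):dx=+1,dy=-2->D; (1,5):dx=-3,dy=-11->C
  (1,6):dx=+2,dy=-5->D; (1,7):dx=-7,dy=+1->D; (1,8):dx=-2,dy=+3->D; (2,3):dx=+2,dy=-3->D
  (2,4):dx=+9,dy=+4->C; (2,5):dx=+5,dy=-5->D; (2,6):dx=+10,dy=+1->C; (2,7):dx=+1,dy=+7->C
  (2,8):dx=+6,dy=+9->C; (3,4):dx=+7,dy=+7->C; (3,5):dx=+3,dy=-2->D; (3,6):dx=+8,dy=+4->C
  (3,7):dx=-1,dy=+10->D; (3,8):dx=+4,dy=+12->C; (4,5):dx=-4,dy=-9->C; (4,6):dx=+1,dy=-3->D
  (4,7):dx=-8,dy=+3->D; (4,8):dx=-3,dy=+5->D; (5,6):dx=+5,dy=+6->C; (5,7):dx=-4,dy=+12->D
  (5,8):dx=+1,dy=+14->C; (6,7):dx=-9,dy=+6->D; (6,8):dx=-4,dy=+8->D; (7,8):dx=+5,dy=+2->C
Step 2: C = 14, D = 14, total pairs = 28.
Step 3: tau = (C - D)/(n(n-1)/2) = (14 - 14)/28 = 0.000000.
Step 4: Exact two-sided p-value (enumerate n! = 40320 permutations of y under H0): p = 1.000000.
Step 5: alpha = 0.1. fail to reject H0.

tau_b = 0.0000 (C=14, D=14), p = 1.000000, fail to reject H0.


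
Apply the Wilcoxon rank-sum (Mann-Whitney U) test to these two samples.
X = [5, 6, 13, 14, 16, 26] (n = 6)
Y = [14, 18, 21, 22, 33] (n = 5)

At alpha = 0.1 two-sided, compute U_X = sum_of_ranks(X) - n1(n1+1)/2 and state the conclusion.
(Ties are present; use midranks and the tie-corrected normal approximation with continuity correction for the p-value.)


Step 1: Combine and sort all 11 observations; assign midranks.
sorted (value, group): (5,X), (6,X), (13,X), (14,X), (14,Y), (16,X), (18,Y), (21,Y), (22,Y), (26,X), (33,Y)
ranks: 5->1, 6->2, 13->3, 14->4.5, 14->4.5, 16->6, 18->7, 21->8, 22->9, 26->10, 33->11
Step 2: Rank sum for X: R1 = 1 + 2 + 3 + 4.5 + 6 + 10 = 26.5.
Step 3: U_X = R1 - n1(n1+1)/2 = 26.5 - 6*7/2 = 26.5 - 21 = 5.5.
       U_Y = n1*n2 - U_X = 30 - 5.5 = 24.5.
Step 4: Ties are present, so use the tie-corrected normal approximation (with continuity correction) for the p-value.
Step 5: p-value = 0.099576; compare to alpha = 0.1. reject H0.

U_X = 5.5, p = 0.099576, reject H0 at alpha = 0.1.


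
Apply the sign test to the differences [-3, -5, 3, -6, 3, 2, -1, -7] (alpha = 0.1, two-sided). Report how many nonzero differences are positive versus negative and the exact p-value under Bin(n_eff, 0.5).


Step 1: Discard zero differences. Original n = 8; n_eff = number of nonzero differences = 8.
Nonzero differences (with sign): -3, -5, +3, -6, +3, +2, -1, -7
Step 2: Count signs: positive = 3, negative = 5.
Step 3: Under H0: P(positive) = 0.5, so the number of positives S ~ Bin(8, 0.5).
Step 4: Two-sided exact p-value = sum of Bin(8,0.5) probabilities at or below the observed probability = 0.726562.
Step 5: alpha = 0.1. fail to reject H0.

n_eff = 8, pos = 3, neg = 5, p = 0.726562, fail to reject H0.


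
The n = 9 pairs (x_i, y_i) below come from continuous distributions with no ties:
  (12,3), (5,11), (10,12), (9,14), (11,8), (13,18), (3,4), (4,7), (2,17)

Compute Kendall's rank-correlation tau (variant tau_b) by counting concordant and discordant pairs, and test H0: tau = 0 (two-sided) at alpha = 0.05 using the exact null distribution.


Step 1: Enumerate the 36 unordered pairs (i,j) with i<j and classify each by sign(x_j-x_i) * sign(y_j-y_i).
  (1,2):dx=-7,dy=+8->D; (1,3):dx=-2,dy=+9->D; (1,4):dx=-3,dy=+11->D; (1,5):dx=-1,dy=+5->D
  (1,6):dx=+1,dy=+15->C; (1,7):dx=-9,dy=+1->D; (1,8):dx=-8,dy=+4->D; (1,9):dx=-10,dy=+14->D
  (2,3):dx=+5,dy=+1->C; (2,4):dx=+4,dy=+3->C; (2,5):dx=+6,dy=-3->D; (2,6):dx=+8,dy=+7->C
  (2,7):dx=-2,dy=-7->C; (2,8):dx=-1,dy=-4->C; (2,9):dx=-3,dy=+6->D; (3,4):dx=-1,dy=+2->D
  (3,5):dx=+1,dy=-4->D; (3,6):dx=+3,dy=+6->C; (3,7):dx=-7,dy=-8->C; (3,8):dx=-6,dy=-5->C
  (3,9):dx=-8,dy=+5->D; (4,5):dx=+2,dy=-6->D; (4,6):dx=+4,dy=+4->C; (4,7):dx=-6,dy=-10->C
  (4,8):dx=-5,dy=-7->C; (4,9):dx=-7,dy=+3->D; (5,6):dx=+2,dy=+10->C; (5,7):dx=-8,dy=-4->C
  (5,8):dx=-7,dy=-1->C; (5,9):dx=-9,dy=+9->D; (6,7):dx=-10,dy=-14->C; (6,8):dx=-9,dy=-11->C
  (6,9):dx=-11,dy=-1->C; (7,8):dx=+1,dy=+3->C; (7,9):dx=-1,dy=+13->D; (8,9):dx=-2,dy=+10->D
Step 2: C = 19, D = 17, total pairs = 36.
Step 3: tau = (C - D)/(n(n-1)/2) = (19 - 17)/36 = 0.055556.
Step 4: Exact two-sided p-value (enumerate n! = 362880 permutations of y under H0): p = 0.919455.
Step 5: alpha = 0.05. fail to reject H0.

tau_b = 0.0556 (C=19, D=17), p = 0.919455, fail to reject H0.


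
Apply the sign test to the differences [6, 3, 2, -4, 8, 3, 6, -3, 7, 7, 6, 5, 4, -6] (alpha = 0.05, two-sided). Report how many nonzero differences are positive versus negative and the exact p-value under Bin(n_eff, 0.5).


Step 1: Discard zero differences. Original n = 14; n_eff = number of nonzero differences = 14.
Nonzero differences (with sign): +6, +3, +2, -4, +8, +3, +6, -3, +7, +7, +6, +5, +4, -6
Step 2: Count signs: positive = 11, negative = 3.
Step 3: Under H0: P(positive) = 0.5, so the number of positives S ~ Bin(14, 0.5).
Step 4: Two-sided exact p-value = sum of Bin(14,0.5) probabilities at or below the observed probability = 0.057373.
Step 5: alpha = 0.05. fail to reject H0.

n_eff = 14, pos = 11, neg = 3, p = 0.057373, fail to reject H0.


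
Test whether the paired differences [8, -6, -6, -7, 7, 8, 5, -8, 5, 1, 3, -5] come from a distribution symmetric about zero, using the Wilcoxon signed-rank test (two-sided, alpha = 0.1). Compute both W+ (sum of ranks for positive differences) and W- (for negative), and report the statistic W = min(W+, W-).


Step 1: Drop any zero differences (none here) and take |d_i|.
|d| = [8, 6, 6, 7, 7, 8, 5, 8, 5, 1, 3, 5]
Step 2: Midrank |d_i| (ties get averaged ranks).
ranks: |8|->11, |6|->6.5, |6|->6.5, |7|->8.5, |7|->8.5, |8|->11, |5|->4, |8|->11, |5|->4, |1|->1, |3|->2, |5|->4
Step 3: Attach original signs; sum ranks with positive sign and with negative sign.
W+ = 11 + 8.5 + 11 + 4 + 4 + 1 + 2 = 41.5
W- = 6.5 + 6.5 + 8.5 + 11 + 4 = 36.5
(Check: W+ + W- = 78 should equal n(n+1)/2 = 78.)
Step 4: Test statistic W = min(W+, W-) = 36.5.
Step 5: Ties in |d|, so use the tie-corrected normal approximation.
        E[W] = n(n+1)/4 = 12*13/4 = 39.
        Tie groups: |d|=5 (t=3), |d|=6 (t=2), |d|=7 (t=2), |d|=8 (t=3); sum(t^3 - t) = 60.
        Var[W] = n(n+1)(2n+1)/24 - sum(t^3-t)/48 = 3900/24 - 60/48 = 161.25.
        z = (W - E[W]) / sqrt(Var[W]) = (36.5 - 39) / 12.6984 = -0.1969.
        Two-sided p = 2*Phi(z) = 0.843926.
Step 6: alpha = 0.1. fail to reject H0.

W+ = 41.5, W- = 36.5, W = min = 36.5, p = 0.843926, fail to reject H0.
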